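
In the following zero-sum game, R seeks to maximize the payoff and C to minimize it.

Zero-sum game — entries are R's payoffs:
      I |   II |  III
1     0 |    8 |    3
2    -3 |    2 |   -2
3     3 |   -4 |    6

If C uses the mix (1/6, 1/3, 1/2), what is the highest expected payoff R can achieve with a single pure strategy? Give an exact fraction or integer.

1: (0)·(1/6) + (8)·(1/3) + (3)·(1/2) = 25/6.
2: (-3)·(1/6) + (2)·(1/3) + (-2)·(1/2) = -5/6.
3: (3)·(1/6) + (-4)·(1/3) + (6)·(1/2) = 13/6.
The best pure response is 1 with expected payoff 25/6.

25/6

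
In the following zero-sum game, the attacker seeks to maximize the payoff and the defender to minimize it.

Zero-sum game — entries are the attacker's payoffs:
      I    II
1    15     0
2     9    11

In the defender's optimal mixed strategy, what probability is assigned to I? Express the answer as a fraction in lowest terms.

Row minima are 0 and 9, so the attacker's maximin is 9; column maxima are 15 and 11, so the defender's minimax is 11. These differ, so the equilibrium is in mixed strategies.
Let the defender play I with probability q. The attacker is indifferent when 15q = 9q + 11(1−q), giving q = 11/17.

11/17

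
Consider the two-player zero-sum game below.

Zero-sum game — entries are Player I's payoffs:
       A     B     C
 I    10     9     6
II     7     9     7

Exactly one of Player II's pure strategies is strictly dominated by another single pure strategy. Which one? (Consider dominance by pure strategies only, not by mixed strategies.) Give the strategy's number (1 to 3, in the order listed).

2

Player II prefers columns that give Player I less. Compare B with C: 6 < 9, 7 < 9.
So C strictly dominates B for Player II; B is strictly dominated.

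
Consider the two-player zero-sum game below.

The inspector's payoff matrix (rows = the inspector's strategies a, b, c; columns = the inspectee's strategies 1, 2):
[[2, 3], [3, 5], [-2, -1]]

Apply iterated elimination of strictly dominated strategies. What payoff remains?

3

Column 2 is strictly dominated by 1 for the inspectee (2<3, 3<5, -2<-1); eliminate 2.
Row c is strictly dominated by row a (2>-2); eliminate c.
Row a is strictly dominated by row b (3>2); eliminate a.
Only (b, 1) remains, with payoff 3.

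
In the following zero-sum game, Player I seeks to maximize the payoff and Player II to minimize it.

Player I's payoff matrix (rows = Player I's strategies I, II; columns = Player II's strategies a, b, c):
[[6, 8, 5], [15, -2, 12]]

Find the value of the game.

106/17

Column a is strictly dominated by c for Player II (it gives Player I more in every row).
The remaining 2×2 game on (I, II) × (b, c) has no saddle point. Let Player I play I with probability p; indifference gives 8p − 2(1−p) = 5p + 12(1−p), so p = 14/17.
Similarly Player II's optimal q on b is 7/17, and the value is 8·(7/17) + (5)·(10/17) = 106/17.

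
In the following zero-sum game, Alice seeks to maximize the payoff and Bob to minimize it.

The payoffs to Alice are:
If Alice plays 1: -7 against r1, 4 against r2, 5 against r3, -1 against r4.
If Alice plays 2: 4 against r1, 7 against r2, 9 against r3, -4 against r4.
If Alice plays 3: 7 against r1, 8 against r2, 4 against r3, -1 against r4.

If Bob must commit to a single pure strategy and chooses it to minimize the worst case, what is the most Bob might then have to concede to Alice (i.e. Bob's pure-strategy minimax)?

-1

The worst case (largest entry) in each column is r1: 7, r2: 8, r3: 9, r4: -1.
The best (smallest) of these is -1.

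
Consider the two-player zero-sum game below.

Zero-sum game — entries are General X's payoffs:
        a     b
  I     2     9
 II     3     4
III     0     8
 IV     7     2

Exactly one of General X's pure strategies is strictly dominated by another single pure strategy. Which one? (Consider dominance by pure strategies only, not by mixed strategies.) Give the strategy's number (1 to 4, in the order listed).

Compare III with I: 2 > 0, 9 > 8.
So I strictly dominates III for General X; III is strictly dominated.

3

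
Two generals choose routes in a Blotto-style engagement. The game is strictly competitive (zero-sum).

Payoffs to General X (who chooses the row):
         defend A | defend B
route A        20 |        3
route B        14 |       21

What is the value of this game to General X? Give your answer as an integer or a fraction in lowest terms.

63/4

Row minima are 3 and 14, so General X's maximin is 14; column maxima are 20 and 21, so General Y's minimax is 20. These differ, so the equilibrium is in mixed strategies.
Let General X play route A with probability p. General Y is indifferent when 20p + 14(1−p) = 3p + 21(1−p), giving p = 7/24.
Let General Y play defend A with probability q. General X is indifferent when 20q + 3(1−q) = 14q + 21(1−q), giving q = 3/4.
The value is 20·(3/4) + (3)·(1/4) = 63/4.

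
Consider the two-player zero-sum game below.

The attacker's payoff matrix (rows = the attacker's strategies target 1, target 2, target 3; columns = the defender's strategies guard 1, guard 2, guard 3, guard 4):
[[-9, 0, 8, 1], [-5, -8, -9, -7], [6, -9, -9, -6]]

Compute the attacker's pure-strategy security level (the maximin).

-9

The worst-case payoff for each row is target 1: -9, target 2: -9, target 3: -9.
The best of these is -9.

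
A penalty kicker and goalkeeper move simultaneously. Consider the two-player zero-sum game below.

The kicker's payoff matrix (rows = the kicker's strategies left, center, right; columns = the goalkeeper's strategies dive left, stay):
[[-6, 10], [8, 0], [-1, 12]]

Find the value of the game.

Row left is strictly dominated by row right, so the kicker never plays it.
The remaining 2×2 game on (center, right) × (dive left, stay) has no saddle point. Let the kicker play center with probability p; indifference gives 8p − (1−p) = 12(1−p), so p = 13/21.
Similarly the goalkeeper's optimal q on dive left is 4/7, and the value is 8·(4/7) + (0)·(3/7) = 32/7.

32/7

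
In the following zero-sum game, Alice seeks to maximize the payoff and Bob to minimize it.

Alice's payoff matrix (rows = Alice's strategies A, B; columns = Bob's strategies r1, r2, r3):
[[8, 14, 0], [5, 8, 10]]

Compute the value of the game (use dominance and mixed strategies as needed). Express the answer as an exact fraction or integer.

Column r2 is strictly dominated by r1 for Bob (it gives Alice more in every row).
The remaining 2×2 game on (A, B) × (r1, r3) has no saddle point. Let Alice play A with probability p; indifference gives 8p + 5(1−p) = 10(1−p), so p = 5/13.
Similarly Bob's optimal q on r1 is 10/13, and the value is 8·(10/13) + (0)·(3/13) = 80/13.

80/13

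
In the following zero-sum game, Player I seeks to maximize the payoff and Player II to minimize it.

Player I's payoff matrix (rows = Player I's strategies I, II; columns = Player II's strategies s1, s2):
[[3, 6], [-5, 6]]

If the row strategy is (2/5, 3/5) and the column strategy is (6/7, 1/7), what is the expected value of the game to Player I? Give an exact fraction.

Against (6/7, 1/7), each row's expected payoff is I: 24/7; II: -24/7.
Taking the (2/5, 3/5)-weighted average: (2/5)·(24/7) + (3/5)·(-24/7) = -24/35.

-24/35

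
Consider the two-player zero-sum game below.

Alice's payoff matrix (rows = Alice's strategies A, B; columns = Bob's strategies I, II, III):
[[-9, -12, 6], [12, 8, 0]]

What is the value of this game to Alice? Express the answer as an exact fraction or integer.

Column I is strictly dominated by II for Bob (it gives Alice more in every row).
The remaining 2×2 game on (A, B) × (II, III) has no saddle point. Let Alice play A with probability p; indifference gives −12p + 8(1−p) = 6p, so p = 4/13.
Similarly Bob's optimal q on II is 3/13, and the value is -12·(3/13) + (6)·(10/13) = 24/13.

24/13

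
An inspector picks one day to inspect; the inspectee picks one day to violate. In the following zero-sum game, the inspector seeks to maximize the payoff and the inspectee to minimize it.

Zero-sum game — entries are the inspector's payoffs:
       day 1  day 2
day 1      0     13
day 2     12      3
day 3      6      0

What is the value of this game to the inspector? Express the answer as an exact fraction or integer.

Row day 3 is strictly dominated by row day 2, so the inspector never plays it.
The remaining 2×2 game on (day 1, day 2) × (day 1, day 2) has no saddle point. Let the inspector play day 1 with probability p; indifference gives 12(1−p) = 13p + 3(1−p), so p = 9/22.
Similarly the inspectee's optimal q on day 1 is 5/11, and the value is 0·(5/11) + (13)·(6/11) = 78/11.

78/11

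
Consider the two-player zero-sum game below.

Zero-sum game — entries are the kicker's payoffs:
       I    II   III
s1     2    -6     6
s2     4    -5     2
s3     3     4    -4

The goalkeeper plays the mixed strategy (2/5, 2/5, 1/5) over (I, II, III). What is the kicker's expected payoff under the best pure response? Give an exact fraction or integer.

2

s1: (2)·(2/5) + (-6)·(2/5) + (6)·(1/5) = -2/5.
s2: (4)·(2/5) + (-5)·(2/5) + (2)·(1/5) = 0.
s3: (3)·(2/5) + (4)·(2/5) + (-4)·(1/5) = 2.
The best pure response is s3 with expected payoff 2.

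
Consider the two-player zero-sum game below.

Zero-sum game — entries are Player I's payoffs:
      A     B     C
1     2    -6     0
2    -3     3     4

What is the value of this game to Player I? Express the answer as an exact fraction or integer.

-6/7

Column C is strictly dominated by B for Player II (it gives Player I more in every row).
The remaining 2×2 game on (1, 2) × (A, B) has no saddle point. Let Player I play 1 with probability p; indifference gives 2p − 3(1−p) = −6p + 3(1−p), so p = 3/7.
Similarly Player II's optimal q on A is 9/14, and the value is 2·(9/14) + (-6)·(5/14) = -6/7.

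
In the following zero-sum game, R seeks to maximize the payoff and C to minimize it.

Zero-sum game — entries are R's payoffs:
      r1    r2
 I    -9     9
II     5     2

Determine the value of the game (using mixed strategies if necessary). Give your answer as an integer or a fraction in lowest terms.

Row minima are -9 and 2, so R's maximin is 2; column maxima are 5 and 9, so C's minimax is 5. These differ, so the equilibrium is in mixed strategies.
Let R play I with probability p. C is indifferent when −9p + 5(1−p) = 9p + 2(1−p), giving p = 1/7.
Let C play r1 with probability q. R is indifferent when −9q + 9(1−q) = 5q + 2(1−q), giving q = 1/3.
The value is -9·(1/3) + (9)·(2/3) = 3.

3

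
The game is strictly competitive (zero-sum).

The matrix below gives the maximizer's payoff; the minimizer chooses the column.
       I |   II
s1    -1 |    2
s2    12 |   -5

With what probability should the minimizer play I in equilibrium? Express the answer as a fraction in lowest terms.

Row minima are -1 and -5, so the maximizer's maximin is -1; column maxima are 12 and 2, so the minimizer's minimax is 2. These differ, so the equilibrium is in mixed strategies.
Let the minimizer play I with probability q. The maximizer is indifferent when −q + 2(1−q) = 12q − 5(1−q), giving q = 7/20.

7/20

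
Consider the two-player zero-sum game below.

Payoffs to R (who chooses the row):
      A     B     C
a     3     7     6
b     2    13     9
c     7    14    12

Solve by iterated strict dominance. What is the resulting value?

Column B is strictly dominated by A for C (3<7, 2<13, 7<14); eliminate B.
Row a is strictly dominated by row c (7>3, 12>6); eliminate a.
Column C is strictly dominated by A for C (2<9, 7<12); eliminate C.
Row b is strictly dominated by row c (7>2); eliminate b.
Only (c, A) remains, with payoff 7.

7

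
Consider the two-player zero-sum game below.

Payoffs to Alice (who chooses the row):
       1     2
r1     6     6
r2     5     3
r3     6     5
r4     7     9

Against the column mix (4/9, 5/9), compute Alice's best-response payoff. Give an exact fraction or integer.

r1: (6)·(4/9) + (6)·(5/9) = 6.
r2: (5)·(4/9) + (3)·(5/9) = 35/9.
r3: (6)·(4/9) + (5)·(5/9) = 49/9.
r4: (7)·(4/9) + (9)·(5/9) = 73/9.
The best pure response is r4 with expected payoff 73/9.

73/9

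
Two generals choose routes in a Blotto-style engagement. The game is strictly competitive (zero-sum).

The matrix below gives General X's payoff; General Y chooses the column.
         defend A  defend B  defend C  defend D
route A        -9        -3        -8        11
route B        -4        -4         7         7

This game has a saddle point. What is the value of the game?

-4

Row minima: -9, -4 → General X's maximin is -4.
Column maxima: -4, -3, 7, 11 → General Y's minimax is -4.
They coincide at (route B, defend A), so the value is -4.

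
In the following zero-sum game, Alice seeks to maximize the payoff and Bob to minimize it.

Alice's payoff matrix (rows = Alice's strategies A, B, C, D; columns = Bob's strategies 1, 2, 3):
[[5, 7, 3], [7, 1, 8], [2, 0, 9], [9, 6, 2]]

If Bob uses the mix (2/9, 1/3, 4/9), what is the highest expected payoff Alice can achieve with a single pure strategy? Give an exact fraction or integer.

A: (5)·(2/9) + (7)·(1/3) + (3)·(4/9) = 43/9.
B: (7)·(2/9) + (1)·(1/3) + (8)·(4/9) = 49/9.
C: (2)·(2/9) + (0)·(1/3) + (9)·(4/9) = 40/9.
D: (9)·(2/9) + (6)·(1/3) + (2)·(4/9) = 44/9.
The best pure response is B with expected payoff 49/9.

49/9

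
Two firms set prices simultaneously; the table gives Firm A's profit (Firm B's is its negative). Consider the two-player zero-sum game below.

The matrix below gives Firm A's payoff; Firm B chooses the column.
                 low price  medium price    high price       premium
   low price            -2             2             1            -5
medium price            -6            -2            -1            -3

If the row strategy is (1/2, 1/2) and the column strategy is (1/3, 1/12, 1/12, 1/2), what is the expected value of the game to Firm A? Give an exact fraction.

Against (1/3, 1/12, 1/12, 1/2), each row's expected payoff is low price: -35/12; medium price: -15/4.
Taking the (1/2, 1/2)-weighted average: (1/2)·(-35/12) + (1/2)·(-15/4) = -10/3.

-10/3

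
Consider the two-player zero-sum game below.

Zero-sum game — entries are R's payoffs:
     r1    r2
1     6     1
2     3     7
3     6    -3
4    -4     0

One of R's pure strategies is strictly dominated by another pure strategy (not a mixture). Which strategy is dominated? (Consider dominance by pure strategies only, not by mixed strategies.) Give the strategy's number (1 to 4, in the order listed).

Compare 4 with 1: 6 > -4, 1 > 0.
So 1 strictly dominates 4 for R; 4 is strictly dominated.

4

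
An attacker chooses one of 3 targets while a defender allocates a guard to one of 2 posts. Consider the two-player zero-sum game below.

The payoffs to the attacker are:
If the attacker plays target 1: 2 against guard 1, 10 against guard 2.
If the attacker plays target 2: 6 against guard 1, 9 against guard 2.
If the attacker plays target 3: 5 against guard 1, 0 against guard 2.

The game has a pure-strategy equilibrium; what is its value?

6

Row minima: 2, 6, 0 → the attacker's maximin is 6.
Column maxima: 6, 10 → the defender's minimax is 6.
They coincide at (target 2, guard 1), so the value is 6.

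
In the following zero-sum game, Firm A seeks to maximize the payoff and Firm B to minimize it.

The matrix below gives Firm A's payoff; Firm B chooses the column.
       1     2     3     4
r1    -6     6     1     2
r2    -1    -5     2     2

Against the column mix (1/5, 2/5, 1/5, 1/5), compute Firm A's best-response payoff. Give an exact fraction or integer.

r1: (-6)·(1/5) + (6)·(2/5) + (1)·(1/5) + (2)·(1/5) = 9/5.
r2: (-1)·(1/5) + (-5)·(2/5) + (2)·(1/5) + (2)·(1/5) = -7/5.
The best pure response is r1 with expected payoff 9/5.

9/5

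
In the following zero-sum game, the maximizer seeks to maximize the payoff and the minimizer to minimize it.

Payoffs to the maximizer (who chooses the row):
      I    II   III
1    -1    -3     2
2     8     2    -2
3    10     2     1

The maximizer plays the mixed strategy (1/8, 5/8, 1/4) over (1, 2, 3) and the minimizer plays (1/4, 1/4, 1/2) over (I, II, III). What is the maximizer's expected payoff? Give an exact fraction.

Against (1/4, 1/4, 1/2), each row's expected payoff is 1: 0; 2: 3/2; 3: 7/2.
Taking the (1/8, 5/8, 1/4)-weighted average: (1/8)·(0) + (5/8)·(3/2) + (1/4)·(7/2) = 29/16.

29/16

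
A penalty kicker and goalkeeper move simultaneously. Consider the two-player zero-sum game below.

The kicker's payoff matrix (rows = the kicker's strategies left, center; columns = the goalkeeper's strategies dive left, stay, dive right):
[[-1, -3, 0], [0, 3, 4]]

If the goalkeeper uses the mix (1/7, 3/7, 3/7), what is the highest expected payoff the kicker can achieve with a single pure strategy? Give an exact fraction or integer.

3

left: (-1)·(1/7) + (-3)·(3/7) + (0)·(3/7) = -10/7.
center: (0)·(1/7) + (3)·(3/7) + (4)·(3/7) = 3.
The best pure response is center with expected payoff 3.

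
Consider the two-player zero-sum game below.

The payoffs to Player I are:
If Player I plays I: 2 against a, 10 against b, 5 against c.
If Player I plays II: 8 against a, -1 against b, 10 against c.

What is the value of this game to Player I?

82/17

Column c is strictly dominated by a for Player II (it gives Player I more in every row).
The remaining 2×2 game on (I, II) × (a, b) has no saddle point. Let Player I play I with probability p; indifference gives 2p + 8(1−p) = 10p − (1−p), so p = 9/17.
Similarly Player II's optimal q on a is 11/17, and the value is 2·(11/17) + (10)·(6/17) = 82/17.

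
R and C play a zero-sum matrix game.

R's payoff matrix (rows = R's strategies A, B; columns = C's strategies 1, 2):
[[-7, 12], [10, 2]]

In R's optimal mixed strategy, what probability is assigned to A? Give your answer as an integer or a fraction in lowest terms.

Row minima are -7 and 2, so R's maximin is 2; column maxima are 10 and 12, so C's minimax is 10. These differ, so the equilibrium is in mixed strategies.
Let R play A with probability p. C is indifferent when −7p + 10(1−p) = 12p + 2(1−p), giving p = 8/27.

8/27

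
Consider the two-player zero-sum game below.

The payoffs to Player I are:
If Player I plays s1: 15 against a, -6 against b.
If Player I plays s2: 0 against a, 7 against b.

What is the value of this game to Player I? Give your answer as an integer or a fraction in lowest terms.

Row minima are -6 and 0, so Player I's maximin is 0; column maxima are 15 and 7, so Player II's minimax is 7. These differ, so the equilibrium is in mixed strategies.
Let Player I play s1 with probability p. Player II is indifferent when 15p = −6p + 7(1−p), giving p = 1/4.
Let Player II play a with probability q. Player I is indifferent when 15q − 6(1−q) = 7(1−q), giving q = 13/28.
The value is 15·(13/28) + (-6)·(15/28) = 15/4.

15/4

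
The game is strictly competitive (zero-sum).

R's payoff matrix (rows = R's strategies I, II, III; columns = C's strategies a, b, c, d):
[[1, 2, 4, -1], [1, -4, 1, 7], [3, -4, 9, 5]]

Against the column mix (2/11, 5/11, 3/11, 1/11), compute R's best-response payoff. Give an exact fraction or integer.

23/11

I: (1)·(2/11) + (2)·(5/11) + (4)·(3/11) + (-1)·(1/11) = 23/11.
II: (1)·(2/11) + (-4)·(5/11) + (1)·(3/11) + (7)·(1/11) = -8/11.
III: (3)·(2/11) + (-4)·(5/11) + (9)·(3/11) + (5)·(1/11) = 18/11.
The best pure response is I with expected payoff 23/11.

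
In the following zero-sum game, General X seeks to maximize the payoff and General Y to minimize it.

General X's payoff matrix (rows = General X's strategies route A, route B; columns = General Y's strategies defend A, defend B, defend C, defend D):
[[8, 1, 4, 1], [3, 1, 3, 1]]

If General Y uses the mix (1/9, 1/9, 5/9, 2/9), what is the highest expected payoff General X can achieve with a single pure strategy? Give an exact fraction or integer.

31/9

route A: (8)·(1/9) + (1)·(1/9) + (4)·(5/9) + (1)·(2/9) = 31/9.
route B: (3)·(1/9) + (1)·(1/9) + (3)·(5/9) + (1)·(2/9) = 7/3.
The best pure response is route A with expected payoff 31/9.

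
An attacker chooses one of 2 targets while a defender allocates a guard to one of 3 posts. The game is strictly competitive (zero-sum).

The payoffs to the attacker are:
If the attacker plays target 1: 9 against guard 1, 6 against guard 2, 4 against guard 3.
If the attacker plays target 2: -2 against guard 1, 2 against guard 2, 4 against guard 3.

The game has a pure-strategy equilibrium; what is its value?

Row minima: 4, -2 → the attacker's maximin is 4.
Column maxima: 9, 6, 4 → the defender's minimax is 4.
They coincide at (target 1, guard 3), so the value is 4.

4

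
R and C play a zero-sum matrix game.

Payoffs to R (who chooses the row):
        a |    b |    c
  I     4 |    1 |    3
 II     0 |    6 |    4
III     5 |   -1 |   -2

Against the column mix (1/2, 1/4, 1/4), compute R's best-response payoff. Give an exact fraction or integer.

I: (4)·(1/2) + (1)·(1/4) + (3)·(1/4) = 3.
II: (0)·(1/2) + (6)·(1/4) + (4)·(1/4) = 5/2.
III: (5)·(1/2) + (-1)·(1/4) + (-2)·(1/4) = 7/4.
The best pure response is I with expected payoff 3.

3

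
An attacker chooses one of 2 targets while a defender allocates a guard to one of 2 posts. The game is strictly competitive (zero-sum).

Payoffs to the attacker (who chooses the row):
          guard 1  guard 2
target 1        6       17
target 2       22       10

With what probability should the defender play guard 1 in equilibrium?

Row minima are 6 and 10, so the attacker's maximin is 10; column maxima are 22 and 17, so the defender's minimax is 17. These differ, so the equilibrium is in mixed strategies.
Let the defender play guard 1 with probability q. The attacker is indifferent when 6q + 17(1−q) = 22q + 10(1−q), giving q = 7/23.

7/23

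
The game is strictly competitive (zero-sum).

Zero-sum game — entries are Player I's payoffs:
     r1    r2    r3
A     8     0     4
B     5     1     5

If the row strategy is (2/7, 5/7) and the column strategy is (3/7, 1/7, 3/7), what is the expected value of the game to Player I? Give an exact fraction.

227/49

Against (3/7, 1/7, 3/7), each row's expected payoff is A: 36/7; B: 31/7.
Taking the (2/7, 5/7)-weighted average: (2/7)·(36/7) + (5/7)·(31/7) = 227/49.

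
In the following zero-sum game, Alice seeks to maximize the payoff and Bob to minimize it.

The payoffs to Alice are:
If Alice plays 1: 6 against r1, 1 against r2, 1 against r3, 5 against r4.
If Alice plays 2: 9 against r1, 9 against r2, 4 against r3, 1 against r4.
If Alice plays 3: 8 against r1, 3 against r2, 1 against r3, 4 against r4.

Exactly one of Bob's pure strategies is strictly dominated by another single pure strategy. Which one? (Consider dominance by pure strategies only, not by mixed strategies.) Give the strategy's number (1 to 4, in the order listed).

Bob prefers columns that give Alice less. Compare r1 with r3: 1 < 6, 4 < 9, 1 < 8.
So r3 strictly dominates r1 for Bob; r1 is strictly dominated.

1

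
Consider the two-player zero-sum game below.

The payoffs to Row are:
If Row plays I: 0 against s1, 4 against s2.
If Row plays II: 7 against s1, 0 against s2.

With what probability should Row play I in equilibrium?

7/11

Row minima are 0 and 0, so Row's maximin is 0; column maxima are 7 and 4, so Column's minimax is 4. These differ, so the equilibrium is in mixed strategies.
Let Row play I with probability p. Column is indifferent when 7(1−p) = 4p, giving p = 7/11.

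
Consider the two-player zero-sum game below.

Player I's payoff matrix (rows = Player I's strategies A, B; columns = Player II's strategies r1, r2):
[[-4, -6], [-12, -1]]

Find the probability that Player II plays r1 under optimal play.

5/13

Row minima are -6 and -12, so Player I's maximin is -6; column maxima are -4 and -1, so Player II's minimax is -4. These differ, so the equilibrium is in mixed strategies.
Let Player II play r1 with probability q. Player I is indifferent when −4q − 6(1−q) = −12q − (1−q), giving q = 5/13.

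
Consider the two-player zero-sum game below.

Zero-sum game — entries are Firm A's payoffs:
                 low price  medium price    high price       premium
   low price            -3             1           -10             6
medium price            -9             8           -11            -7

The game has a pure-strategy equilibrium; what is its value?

Row minima: -10, -11 → Firm A's maximin is -10.
Column maxima: -3, 8, -10, 6 → Firm B's minimax is -10.
They coincide at (low price, high price), so the value is -10.

-10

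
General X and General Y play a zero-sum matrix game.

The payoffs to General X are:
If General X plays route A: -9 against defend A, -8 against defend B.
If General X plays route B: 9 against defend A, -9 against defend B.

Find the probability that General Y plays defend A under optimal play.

1/19

Row minima are -9 and -9, so General X's maximin is -9; column maxima are 9 and -8, so General Y's minimax is -8. These differ, so the equilibrium is in mixed strategies.
Let General Y play defend A with probability q. General X is indifferent when −9q − 8(1−q) = 9q − 9(1−q), giving q = 1/19.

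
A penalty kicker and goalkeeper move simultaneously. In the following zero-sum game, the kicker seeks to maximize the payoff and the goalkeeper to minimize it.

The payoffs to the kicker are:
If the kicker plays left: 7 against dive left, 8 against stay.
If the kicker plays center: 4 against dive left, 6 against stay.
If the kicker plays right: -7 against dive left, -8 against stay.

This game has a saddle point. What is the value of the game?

7

Row minima: 7, 4, -8 → the kicker's maximin is 7.
Column maxima: 7, 8 → the goalkeeper's minimax is 7.
They coincide at (left, dive left), so the value is 7.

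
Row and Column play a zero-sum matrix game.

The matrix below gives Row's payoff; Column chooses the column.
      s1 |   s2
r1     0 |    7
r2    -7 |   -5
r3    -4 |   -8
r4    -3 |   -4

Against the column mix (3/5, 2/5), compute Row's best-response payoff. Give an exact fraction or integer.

r1: (0)·(3/5) + (7)·(2/5) = 14/5.
r2: (-7)·(3/5) + (-5)·(2/5) = -31/5.
r3: (-4)·(3/5) + (-8)·(2/5) = -28/5.
r4: (-3)·(3/5) + (-4)·(2/5) = -17/5.
The best pure response is r1 with expected payoff 14/5.

14/5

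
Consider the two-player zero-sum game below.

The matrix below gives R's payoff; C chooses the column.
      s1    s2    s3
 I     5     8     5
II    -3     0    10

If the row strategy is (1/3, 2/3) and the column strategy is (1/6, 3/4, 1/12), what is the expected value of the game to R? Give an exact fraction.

Against (1/6, 3/4, 1/12), each row's expected payoff is I: 29/4; II: 1/3.
Taking the (1/3, 2/3)-weighted average: (1/3)·(29/4) + (2/3)·(1/3) = 95/36.

95/36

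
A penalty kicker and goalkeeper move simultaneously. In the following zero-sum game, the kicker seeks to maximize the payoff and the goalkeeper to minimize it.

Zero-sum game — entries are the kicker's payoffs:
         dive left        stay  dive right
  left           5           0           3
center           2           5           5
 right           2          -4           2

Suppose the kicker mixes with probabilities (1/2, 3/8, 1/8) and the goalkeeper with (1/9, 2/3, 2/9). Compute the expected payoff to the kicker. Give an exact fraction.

19/9

Against (1/9, 2/3, 2/9), each row's expected payoff is left: 11/9; center: 14/3; right: -2.
Taking the (1/2, 3/8, 1/8)-weighted average: (1/2)·(11/9) + (3/8)·(14/3) + (1/8)·(-2) = 19/9.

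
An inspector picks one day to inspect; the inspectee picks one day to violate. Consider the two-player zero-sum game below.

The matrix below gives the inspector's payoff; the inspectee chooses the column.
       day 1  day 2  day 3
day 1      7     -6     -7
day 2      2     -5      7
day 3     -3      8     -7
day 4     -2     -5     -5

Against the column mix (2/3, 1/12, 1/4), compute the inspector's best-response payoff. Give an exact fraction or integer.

8/3

day 1: (7)·(2/3) + (-6)·(1/12) + (-7)·(1/4) = 29/12.
day 2: (2)·(2/3) + (-5)·(1/12) + (7)·(1/4) = 8/3.
day 3: (-3)·(2/3) + (8)·(1/12) + (-7)·(1/4) = -37/12.
day 4: (-2)·(2/3) + (-5)·(1/12) + (-5)·(1/4) = -3.
The best pure response is day 2 with expected payoff 8/3.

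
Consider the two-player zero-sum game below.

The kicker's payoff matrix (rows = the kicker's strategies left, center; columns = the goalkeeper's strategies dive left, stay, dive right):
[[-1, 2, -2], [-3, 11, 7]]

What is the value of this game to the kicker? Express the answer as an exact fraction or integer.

-13/11

Column stay is strictly dominated by dive right for the goalkeeper (it gives the kicker more in every row).
The remaining 2×2 game on (left, center) × (dive left, dive right) has no saddle point. Let the kicker play left with probability p; indifference gives −p − 3(1−p) = −2p + 7(1−p), so p = 10/11.
Similarly the goalkeeper's optimal q on dive left is 9/11, and the value is -1·(9/11) + (-2)·(2/11) = -13/11.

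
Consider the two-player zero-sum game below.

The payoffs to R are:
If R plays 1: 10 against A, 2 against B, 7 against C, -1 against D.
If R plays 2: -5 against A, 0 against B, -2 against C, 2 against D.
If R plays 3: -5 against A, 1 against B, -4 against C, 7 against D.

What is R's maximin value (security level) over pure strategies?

-1

The worst-case payoff for each row is 1: -1, 2: -5, 3: -5.
The best of these is -1.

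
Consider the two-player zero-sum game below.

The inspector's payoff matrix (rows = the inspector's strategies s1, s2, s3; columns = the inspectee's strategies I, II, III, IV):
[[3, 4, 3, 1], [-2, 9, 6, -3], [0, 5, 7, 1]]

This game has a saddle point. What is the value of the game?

1

Row minima: 1, -3, 0 → the inspector's maximin is 1.
Column maxima: 3, 9, 7, 1 → the inspectee's minimax is 1.
They coincide at (s1, IV), so the value is 1.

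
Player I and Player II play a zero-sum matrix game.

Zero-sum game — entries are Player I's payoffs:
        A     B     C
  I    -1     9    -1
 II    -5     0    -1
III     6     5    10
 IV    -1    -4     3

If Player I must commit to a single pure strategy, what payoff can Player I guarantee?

5

The worst-case payoff for each row is I: -1, II: -5, III: 5, IV: -4.
The best of these is 5.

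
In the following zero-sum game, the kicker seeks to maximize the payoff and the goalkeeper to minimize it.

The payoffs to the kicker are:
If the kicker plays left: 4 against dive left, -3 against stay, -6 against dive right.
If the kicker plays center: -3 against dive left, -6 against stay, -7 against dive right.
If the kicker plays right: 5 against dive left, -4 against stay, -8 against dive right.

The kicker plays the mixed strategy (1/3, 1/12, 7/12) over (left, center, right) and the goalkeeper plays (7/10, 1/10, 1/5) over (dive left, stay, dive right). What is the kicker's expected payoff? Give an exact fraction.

Against (7/10, 1/10, 1/5), each row's expected payoff is left: 13/10; center: -41/10; right: 3/2.
Taking the (1/3, 1/12, 7/12)-weighted average: (1/3)·(13/10) + (1/12)·(-41/10) + (7/12)·(3/2) = 29/30.

29/30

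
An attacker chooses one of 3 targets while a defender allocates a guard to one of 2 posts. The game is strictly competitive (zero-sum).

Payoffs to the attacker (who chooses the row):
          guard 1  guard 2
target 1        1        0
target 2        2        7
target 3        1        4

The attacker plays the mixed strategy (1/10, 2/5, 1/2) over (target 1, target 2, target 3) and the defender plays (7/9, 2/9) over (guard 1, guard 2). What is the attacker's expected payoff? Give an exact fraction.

97/45

Against (7/9, 2/9), each row's expected payoff is target 1: 7/9; target 2: 28/9; target 3: 5/3.
Taking the (1/10, 2/5, 1/2)-weighted average: (1/10)·(7/9) + (2/5)·(28/9) + (1/2)·(5/3) = 97/45.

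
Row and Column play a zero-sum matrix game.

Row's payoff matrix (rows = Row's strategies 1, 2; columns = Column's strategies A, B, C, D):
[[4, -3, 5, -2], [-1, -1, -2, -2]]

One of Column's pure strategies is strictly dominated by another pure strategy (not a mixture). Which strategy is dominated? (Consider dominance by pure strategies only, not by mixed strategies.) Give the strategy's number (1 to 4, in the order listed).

Column prefers columns that give Row less. Compare A with D: -2 < 4, -2 < -1.
So D strictly dominates A for Column; A is strictly dominated.

1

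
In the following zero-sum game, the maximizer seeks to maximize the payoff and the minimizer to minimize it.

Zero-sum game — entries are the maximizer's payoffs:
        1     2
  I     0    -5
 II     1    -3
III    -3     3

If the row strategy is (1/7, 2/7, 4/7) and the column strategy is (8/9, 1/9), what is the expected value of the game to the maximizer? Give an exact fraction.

-79/63

Against (8/9, 1/9), each row's expected payoff is I: -5/9; II: 5/9; III: -7/3.
Taking the (1/7, 2/7, 4/7)-weighted average: (1/7)·(-5/9) + (2/7)·(5/9) + (4/7)·(-7/3) = -79/63.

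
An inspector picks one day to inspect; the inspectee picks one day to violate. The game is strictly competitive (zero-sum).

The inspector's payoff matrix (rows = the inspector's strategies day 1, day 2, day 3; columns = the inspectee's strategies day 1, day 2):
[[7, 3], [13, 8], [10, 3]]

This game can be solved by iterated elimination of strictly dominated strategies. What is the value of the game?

Row day 3 is strictly dominated by row day 2 (13>10, 8>3); eliminate day 3.
Column day 1 is strictly dominated by day 2 for the inspectee (3<7, 8<13); eliminate day 1.
Row day 1 is strictly dominated by row day 2 (8>3); eliminate day 1.
Only (day 2, day 2) remains, with payoff 8.

8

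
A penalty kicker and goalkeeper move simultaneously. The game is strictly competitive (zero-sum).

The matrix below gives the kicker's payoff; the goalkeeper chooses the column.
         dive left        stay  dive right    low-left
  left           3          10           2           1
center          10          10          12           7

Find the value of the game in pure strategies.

7

Row minima: 1, 7 → the kicker's maximin is 7.
Column maxima: 10, 10, 12, 7 → the goalkeeper's minimax is 7.
They coincide at (center, low-left), so the value is 7.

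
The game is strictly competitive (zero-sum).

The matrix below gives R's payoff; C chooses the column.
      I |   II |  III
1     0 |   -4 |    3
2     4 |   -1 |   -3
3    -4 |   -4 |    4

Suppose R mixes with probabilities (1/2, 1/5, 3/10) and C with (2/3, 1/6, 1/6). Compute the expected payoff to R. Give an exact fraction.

-29/60

Against (2/3, 1/6, 1/6), each row's expected payoff is 1: -1/6; 2: 2; 3: -8/3.
Taking the (1/2, 1/5, 3/10)-weighted average: (1/2)·(-1/6) + (1/5)·(2) + (3/10)·(-8/3) = -29/60.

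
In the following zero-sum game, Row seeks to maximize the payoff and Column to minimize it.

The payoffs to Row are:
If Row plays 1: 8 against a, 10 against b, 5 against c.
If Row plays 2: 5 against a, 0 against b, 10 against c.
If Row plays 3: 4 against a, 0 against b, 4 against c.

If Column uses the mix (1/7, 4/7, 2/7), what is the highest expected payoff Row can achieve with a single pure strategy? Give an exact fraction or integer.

58/7

1: (8)·(1/7) + (10)·(4/7) + (5)·(2/7) = 58/7.
2: (5)·(1/7) + (0)·(4/7) + (10)·(2/7) = 25/7.
3: (4)·(1/7) + (0)·(4/7) + (4)·(2/7) = 12/7.
The best pure response is 1 with expected payoff 58/7.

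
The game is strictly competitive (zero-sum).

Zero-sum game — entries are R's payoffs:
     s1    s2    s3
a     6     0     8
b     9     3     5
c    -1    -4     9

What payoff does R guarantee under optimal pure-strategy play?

3

Row minima: 0, 3, -4 → R's maximin is 3.
Column maxima: 9, 3, 9 → C's minimax is 3.
They coincide at (b, s2), so the value is 3.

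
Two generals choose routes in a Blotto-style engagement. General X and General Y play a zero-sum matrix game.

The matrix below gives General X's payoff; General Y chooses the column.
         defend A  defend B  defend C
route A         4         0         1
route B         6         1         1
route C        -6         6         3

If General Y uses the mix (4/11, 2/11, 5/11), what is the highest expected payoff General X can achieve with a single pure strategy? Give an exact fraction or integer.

31/11

route A: (4)·(4/11) + (0)·(2/11) + (1)·(5/11) = 21/11.
route B: (6)·(4/11) + (1)·(2/11) + (1)·(5/11) = 31/11.
route C: (-6)·(4/11) + (6)·(2/11) + (3)·(5/11) = 3/11.
The best pure response is route B with expected payoff 31/11.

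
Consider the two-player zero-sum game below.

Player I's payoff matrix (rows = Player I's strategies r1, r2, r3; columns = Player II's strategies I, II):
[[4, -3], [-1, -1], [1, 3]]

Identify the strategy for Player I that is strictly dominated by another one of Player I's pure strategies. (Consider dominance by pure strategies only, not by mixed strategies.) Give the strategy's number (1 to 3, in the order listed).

2

Compare r2 with r3: 1 > -1, 3 > -1.
So r3 strictly dominates r2 for Player I; r2 is strictly dominated.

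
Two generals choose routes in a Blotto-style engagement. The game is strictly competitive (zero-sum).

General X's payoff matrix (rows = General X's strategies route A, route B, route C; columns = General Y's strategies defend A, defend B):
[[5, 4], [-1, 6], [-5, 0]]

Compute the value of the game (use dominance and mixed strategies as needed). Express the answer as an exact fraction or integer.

Row route C is strictly dominated by row route B, so General X never plays it.
The remaining 2×2 game on (route A, route B) × (defend A, defend B) has no saddle point. Let General X play route A with probability p; indifference gives 5p − (1−p) = 4p + 6(1−p), so p = 7/8.
Similarly General Y's optimal q on defend A is 1/4, and the value is 5·(1/4) + (4)·(3/4) = 17/4.

17/4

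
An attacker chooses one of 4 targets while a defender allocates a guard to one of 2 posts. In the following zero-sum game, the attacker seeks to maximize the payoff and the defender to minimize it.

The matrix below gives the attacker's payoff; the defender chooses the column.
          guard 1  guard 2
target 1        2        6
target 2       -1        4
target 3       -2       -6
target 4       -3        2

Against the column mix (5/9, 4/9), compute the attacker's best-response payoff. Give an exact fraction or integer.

target 1: (2)·(5/9) + (6)·(4/9) = 34/9.
target 2: (-1)·(5/9) + (4)·(4/9) = 11/9.
target 3: (-2)·(5/9) + (-6)·(4/9) = -34/9.
target 4: (-3)·(5/9) + (2)·(4/9) = -7/9.
The best pure response is target 1 with expected payoff 34/9.

34/9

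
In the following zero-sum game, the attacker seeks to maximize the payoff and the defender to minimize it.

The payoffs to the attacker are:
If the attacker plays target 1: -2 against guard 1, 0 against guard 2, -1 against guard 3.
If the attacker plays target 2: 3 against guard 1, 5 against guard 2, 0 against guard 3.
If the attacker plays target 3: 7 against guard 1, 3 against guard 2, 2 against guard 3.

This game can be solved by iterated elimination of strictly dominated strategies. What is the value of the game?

Row target 1 is strictly dominated by row target 2 (3>-2, 5>0, 0>-1); eliminate target 1.
Column guard 2 is strictly dominated by guard 3 for the defender (0<5, 2<3); eliminate guard 2.
Column guard 1 is strictly dominated by guard 3 for the defender (0<3, 2<7); eliminate guard 1.
Row target 2 is strictly dominated by row target 3 (2>0); eliminate target 2.
Only (target 3, guard 3) remains, with payoff 2.

2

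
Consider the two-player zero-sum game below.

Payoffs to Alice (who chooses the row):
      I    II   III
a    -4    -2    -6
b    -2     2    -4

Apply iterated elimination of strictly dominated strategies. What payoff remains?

Column I is strictly dominated by III for Bob (-6<-4, -4<-2); eliminate I.
Column II is strictly dominated by III for Bob (-6<-2, -4<2); eliminate II.
Row a is strictly dominated by row b (-4>-6); eliminate a.
Only (b, III) remains, with payoff -4.

-4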